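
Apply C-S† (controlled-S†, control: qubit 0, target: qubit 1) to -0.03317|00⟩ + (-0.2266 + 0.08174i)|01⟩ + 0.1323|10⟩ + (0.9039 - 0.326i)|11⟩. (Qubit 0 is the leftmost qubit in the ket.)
-0.03317|00⟩ + (-0.2266 + 0.08174i)|01⟩ + 0.1323|10⟩ + (-0.326 - 0.9039i)|11⟩

C-S† leaves the control-|0⟩ kets |00⟩, |01⟩ unchanged and applies S† to qubit 1 on the control-|1⟩ pair (|10⟩, |11⟩).
S† = [[1, 0], [0, -i]].
With a = amp(|10⟩) = 0.1323 and b = amp(|11⟩) = (0.9039 - 0.326i):
new amp(|10⟩) = (1)·a = 0.1323
new amp(|11⟩) = (-i)·b = (-0.326 - 0.9039i)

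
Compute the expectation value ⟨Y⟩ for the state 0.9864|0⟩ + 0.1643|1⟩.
0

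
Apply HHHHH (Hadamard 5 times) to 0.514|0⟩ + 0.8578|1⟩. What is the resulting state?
0.97|0⟩ - 0.2431|1⟩

H² = I, so H^5 = H: a single Hadamard. With (a, b) = (0.514, 0.8578), H gives ((a + b)/√2, (a − b)/√2) = (0.97, -0.2431).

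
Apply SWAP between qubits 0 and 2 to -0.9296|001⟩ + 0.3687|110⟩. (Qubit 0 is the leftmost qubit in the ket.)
0.3687|011⟩ - 0.9296|100⟩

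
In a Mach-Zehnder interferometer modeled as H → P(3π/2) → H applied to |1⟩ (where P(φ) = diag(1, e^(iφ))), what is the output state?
(1/2 + (1/2)i)|0⟩ + (1/2 - (1/2)i)|1⟩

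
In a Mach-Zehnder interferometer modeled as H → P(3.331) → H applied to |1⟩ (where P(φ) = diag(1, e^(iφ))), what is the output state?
(0.9911 + 0.09414i)|0⟩ + (0.008942 - 0.09414i)|1⟩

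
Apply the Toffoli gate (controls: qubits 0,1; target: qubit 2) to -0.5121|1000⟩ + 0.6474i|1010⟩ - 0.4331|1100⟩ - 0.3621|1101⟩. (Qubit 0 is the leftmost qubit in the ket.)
-0.5121|1000⟩ + 0.6474i|1010⟩ - 0.4331|1110⟩ - 0.3621|1111⟩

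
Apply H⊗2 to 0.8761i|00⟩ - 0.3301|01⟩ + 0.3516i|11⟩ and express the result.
(-0.1651 + 0.6139i)|00⟩ + (0.1651 + 0.2623i)|01⟩ + (-0.1651 + 0.2623i)|10⟩ + (0.1651 + 0.6139i)|11⟩

H⊗2 gives amp(|y⟩) = (1/2) Σ_x (−1)^(x·y) amp(|x⟩), where x·y is the number of positions in which both x and y have a 1.
|00⟩: (0.8761i - 0.3301 + 0.3516i)/2 = (-0.1651 + 0.6139i)
|01⟩: (0.8761i + 0.3301 - 0.3516i)/2 = (0.1651 + 0.2623i)
|10⟩: (0.8761i - 0.3301 - 0.3516i)/2 = (-0.1651 + 0.2623i)
|11⟩: (0.8761i + 0.3301 + 0.3516i)/2 = (0.1651 + 0.6139i)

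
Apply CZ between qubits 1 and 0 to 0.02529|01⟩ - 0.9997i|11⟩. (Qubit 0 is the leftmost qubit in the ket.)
0.02529|01⟩ + 0.9997i|11⟩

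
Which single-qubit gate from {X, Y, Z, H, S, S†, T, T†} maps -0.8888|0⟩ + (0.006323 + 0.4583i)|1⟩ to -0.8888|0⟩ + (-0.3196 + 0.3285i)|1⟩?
T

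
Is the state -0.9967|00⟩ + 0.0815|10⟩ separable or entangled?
Separable

Writing the state as a|00⟩ + b|01⟩ + c|10⟩ + d|11⟩, it is a product state iff ad − bc = 0.
Here (a, b, c, d) = (-0.9967, 0, 0.0815, 0): ad − bc = (-0.9967)(0) − (0)(0.0815) = 0, so the state is separable.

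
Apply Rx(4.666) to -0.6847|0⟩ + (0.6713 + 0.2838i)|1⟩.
(0.6781 - 0.4856i)|0⟩ + (-0.4635 + 0.2993i)|1⟩

Rx(4.666) = [[cos(θ/2), −i·sin(θ/2)], [−i·sin(θ/2), cos(θ/2)]]; θ = 4.666, cos(θ/2) ≈ -0.690517, sin(θ/2) ≈ 0.723316.
With a = amp(|0⟩) = -0.6847 and b = amp(|1⟩) = (0.6713 + 0.2838i):
new amp(|0⟩) = (-0.690517)·a + (-0.723316i)·b = (0.6781 - 0.4856i)
new amp(|1⟩) = (-0.723316i)·a + (-0.690517)·b = (-0.4635 + 0.2993i)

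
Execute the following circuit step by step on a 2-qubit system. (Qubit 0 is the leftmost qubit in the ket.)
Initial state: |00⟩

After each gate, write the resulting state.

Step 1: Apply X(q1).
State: |01⟩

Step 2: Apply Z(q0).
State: |01⟩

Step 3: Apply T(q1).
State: (1/√2 + (1/√2)i)|01⟩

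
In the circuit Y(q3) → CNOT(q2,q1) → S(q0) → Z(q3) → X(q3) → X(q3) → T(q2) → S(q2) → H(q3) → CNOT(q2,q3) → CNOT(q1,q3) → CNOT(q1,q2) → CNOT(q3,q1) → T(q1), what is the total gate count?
14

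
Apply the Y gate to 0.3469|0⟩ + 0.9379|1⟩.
-0.9379i|0⟩ + 0.3469i|1⟩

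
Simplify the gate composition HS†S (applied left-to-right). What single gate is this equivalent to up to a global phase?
H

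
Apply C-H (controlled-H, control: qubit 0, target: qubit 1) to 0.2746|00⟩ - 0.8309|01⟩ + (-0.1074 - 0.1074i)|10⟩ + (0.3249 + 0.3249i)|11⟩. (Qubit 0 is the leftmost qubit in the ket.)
0.2746|00⟩ - 0.8309|01⟩ + (0.1538 + 0.1538i)|10⟩ + (-0.3057 - 0.3057i)|11⟩

C-H leaves the control-|0⟩ kets |00⟩, |01⟩ unchanged and applies H to qubit 1 on the control-|1⟩ pair (|10⟩, |11⟩).
H = [[1/√2, 1/√2], [1/√2, -1/√2]].
With a = amp(|10⟩) = (-0.1074 - 0.1074i) and b = amp(|11⟩) = (0.3249 + 0.3249i):
new amp(|10⟩) = (1/√2)·a + (1/√2)·b = (0.1538 + 0.1538i)
new amp(|11⟩) = (1/√2)·a + (-1/√2)·b = (-0.3057 - 0.3057i)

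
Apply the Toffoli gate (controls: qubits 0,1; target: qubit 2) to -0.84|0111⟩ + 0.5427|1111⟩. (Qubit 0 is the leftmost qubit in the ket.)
-0.84|0111⟩ + 0.5427|1101⟩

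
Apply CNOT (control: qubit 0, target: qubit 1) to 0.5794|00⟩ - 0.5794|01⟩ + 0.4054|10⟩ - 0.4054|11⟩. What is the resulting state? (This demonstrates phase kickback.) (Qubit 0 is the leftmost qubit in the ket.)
0.5794|00⟩ - 0.5794|01⟩ - 0.4054|10⟩ + 0.4054|11⟩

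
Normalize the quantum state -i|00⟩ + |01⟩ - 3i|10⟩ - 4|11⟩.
-0.1925i|00⟩ + 0.1925|01⟩ - (1/√3)i|10⟩ - 0.7698|11⟩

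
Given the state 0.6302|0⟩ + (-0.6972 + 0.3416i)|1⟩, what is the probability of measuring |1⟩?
0.6028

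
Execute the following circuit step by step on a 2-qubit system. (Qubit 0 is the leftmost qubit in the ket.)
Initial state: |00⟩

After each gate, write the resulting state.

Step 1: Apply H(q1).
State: 1/√2|00⟩ + 1/√2|01⟩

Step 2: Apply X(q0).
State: 1/√2|10⟩ + 1/√2|11⟩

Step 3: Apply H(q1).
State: |10⟩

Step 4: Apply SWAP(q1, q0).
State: |01⟩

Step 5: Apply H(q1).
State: 1/√2|00⟩ - 1/√2|01⟩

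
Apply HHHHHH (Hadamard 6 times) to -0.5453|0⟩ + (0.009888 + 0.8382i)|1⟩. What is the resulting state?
-0.5453|0⟩ + (0.009888 + 0.8382i)|1⟩

H² = I, so an even number of Hadamards cancels: H^6 = I and the state is unchanged.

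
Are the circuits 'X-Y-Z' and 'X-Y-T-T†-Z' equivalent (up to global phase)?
Yes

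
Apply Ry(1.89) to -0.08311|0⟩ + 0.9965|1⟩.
-0.8563|0⟩ + 0.5163|1⟩

Ry(1.89) = [[cos(θ/2), −sin(θ/2)], [sin(θ/2), cos(θ/2)]]; θ = 1.89, cos(θ/2) ≈ 0.585743, sin(θ/2) ≈ 0.810497.
With a = amp(|0⟩) = -0.08311 and b = amp(|1⟩) = 0.9965:
new amp(|0⟩) = (0.585743)·a + (-0.810497)·b = -0.8563
new amp(|1⟩) = (0.810497)·a + (0.585743)·b = 0.5163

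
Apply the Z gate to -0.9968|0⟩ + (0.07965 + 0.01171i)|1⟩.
-0.9968|0⟩ + (-0.07965 - 0.01171i)|1⟩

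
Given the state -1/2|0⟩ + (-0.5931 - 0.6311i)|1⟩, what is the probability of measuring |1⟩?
0.7501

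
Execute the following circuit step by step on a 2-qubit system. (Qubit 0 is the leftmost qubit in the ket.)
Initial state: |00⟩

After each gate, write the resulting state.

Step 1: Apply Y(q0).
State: i|10⟩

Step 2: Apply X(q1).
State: i|11⟩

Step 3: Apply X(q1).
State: i|10⟩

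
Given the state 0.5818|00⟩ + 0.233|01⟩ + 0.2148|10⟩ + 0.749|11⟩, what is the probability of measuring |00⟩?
0.3385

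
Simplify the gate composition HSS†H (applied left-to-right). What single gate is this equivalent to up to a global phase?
I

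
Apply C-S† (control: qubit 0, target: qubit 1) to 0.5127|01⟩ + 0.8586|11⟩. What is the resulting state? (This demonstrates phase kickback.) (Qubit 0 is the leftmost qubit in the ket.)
0.5127|01⟩ - 0.8586i|11⟩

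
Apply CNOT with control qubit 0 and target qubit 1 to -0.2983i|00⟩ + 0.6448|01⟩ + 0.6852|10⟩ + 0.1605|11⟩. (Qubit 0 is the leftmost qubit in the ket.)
-0.2983i|00⟩ + 0.6448|01⟩ + 0.1605|10⟩ + 0.6852|11⟩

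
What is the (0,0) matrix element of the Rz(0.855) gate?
(0.91 - 0.4146i)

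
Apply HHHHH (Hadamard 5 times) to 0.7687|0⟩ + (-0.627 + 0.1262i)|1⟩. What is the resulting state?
(0.1002 + 0.08924i)|0⟩ + (0.9869 - 0.08924i)|1⟩

H² = I, so H^5 = H: a single Hadamard. With (a, b) = (0.7687, (-0.627 + 0.1262i)), H gives ((a + b)/√2, (a − b)/√2) = ((0.1002 + 0.08924i), (0.9869 - 0.08924i)).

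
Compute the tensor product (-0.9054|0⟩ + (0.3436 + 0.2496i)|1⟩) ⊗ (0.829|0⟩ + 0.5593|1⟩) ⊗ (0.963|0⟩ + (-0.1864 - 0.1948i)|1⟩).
-0.7228|000⟩ + (0.1399 + 0.1462i)|001⟩ - 0.4877|010⟩ + (0.09439 + 0.09864i)|011⟩ + (0.2743 + 0.1993i)|100⟩ + (-0.01279 - 0.09406i)|101⟩ + (0.1851 + 0.1344i)|110⟩ + (-0.008627 - 0.06346i)|111⟩

amp(|b₁b₂…⟩) = product of the factor amplitudes for bits b₁, b₂, …; only kets whose every factor amplitude is nonzero survive.
|000⟩: (-0.9054)(0.829)(0.963) = -0.7228
|001⟩: (-0.9054)(0.829)(-0.1864 - 0.1948i) = (0.1399 + 0.1462i)
|010⟩: (-0.9054)(0.5593)(0.963) = -0.4877
|011⟩: (-0.9054)(0.5593)(-0.1864 - 0.1948i) = (0.09439 + 0.09864i)
|100⟩: (0.3436 + 0.2496i)(0.829)(0.963) = (0.2743 + 0.1993i)
|101⟩: (0.3436 + 0.2496i)(0.829)(-0.1864 - 0.1948i) = (-0.01279 - 0.09406i)
|110⟩: (0.3436 + 0.2496i)(0.5593)(0.963) = (0.1851 + 0.1344i)
|111⟩: (0.3436 + 0.2496i)(0.5593)(-0.1864 - 0.1948i) = (-0.008627 - 0.06346i)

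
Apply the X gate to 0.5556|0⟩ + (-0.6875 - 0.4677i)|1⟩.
(-0.6875 - 0.4677i)|0⟩ + 0.5556|1⟩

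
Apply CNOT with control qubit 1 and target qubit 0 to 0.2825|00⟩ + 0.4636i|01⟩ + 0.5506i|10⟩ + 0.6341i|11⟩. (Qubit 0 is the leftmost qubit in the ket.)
0.2825|00⟩ + 0.6341i|01⟩ + 0.5506i|10⟩ + 0.4636i|11⟩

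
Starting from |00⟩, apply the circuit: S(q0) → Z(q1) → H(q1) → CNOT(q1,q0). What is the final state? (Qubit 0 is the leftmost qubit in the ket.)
1/√2|00⟩ + 1/√2|11⟩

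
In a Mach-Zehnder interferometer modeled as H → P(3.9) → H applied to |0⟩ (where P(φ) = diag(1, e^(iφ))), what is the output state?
(0.137 - 0.3439i)|0⟩ + (0.863 + 0.3439i)|1⟩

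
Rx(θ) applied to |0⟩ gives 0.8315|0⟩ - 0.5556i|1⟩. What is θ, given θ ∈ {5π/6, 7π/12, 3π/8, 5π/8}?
3π/8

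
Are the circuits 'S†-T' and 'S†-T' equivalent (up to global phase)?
Yes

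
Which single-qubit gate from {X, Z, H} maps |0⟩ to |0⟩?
Z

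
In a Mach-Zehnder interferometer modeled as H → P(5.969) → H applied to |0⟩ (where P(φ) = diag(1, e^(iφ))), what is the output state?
(0.9755 - 0.1545i)|0⟩ + (0.02448 + 0.1545i)|1⟩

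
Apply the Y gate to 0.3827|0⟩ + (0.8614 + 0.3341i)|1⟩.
(0.3341 - 0.8614i)|0⟩ + 0.3827i|1⟩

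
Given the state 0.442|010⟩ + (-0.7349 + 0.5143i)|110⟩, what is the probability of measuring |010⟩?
0.1954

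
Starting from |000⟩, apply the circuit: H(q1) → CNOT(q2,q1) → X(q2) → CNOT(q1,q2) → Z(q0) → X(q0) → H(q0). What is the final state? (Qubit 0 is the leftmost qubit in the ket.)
1/2|001⟩ + 1/2|010⟩ - 1/2|101⟩ - 1/2|110⟩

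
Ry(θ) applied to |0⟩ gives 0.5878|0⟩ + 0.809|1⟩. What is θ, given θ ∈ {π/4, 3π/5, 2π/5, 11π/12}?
3π/5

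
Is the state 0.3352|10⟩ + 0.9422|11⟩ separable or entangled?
Separable

Writing the state as a|00⟩ + b|01⟩ + c|10⟩ + d|11⟩, it is a product state iff ad − bc = 0.
Here (a, b, c, d) = (0, 0, 0.3352, 0.9422): ad − bc = (0)(0.9422) − (0)(0.3352) = 0, so the state is separable.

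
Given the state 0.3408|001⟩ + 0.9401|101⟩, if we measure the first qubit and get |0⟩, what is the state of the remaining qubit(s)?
|01⟩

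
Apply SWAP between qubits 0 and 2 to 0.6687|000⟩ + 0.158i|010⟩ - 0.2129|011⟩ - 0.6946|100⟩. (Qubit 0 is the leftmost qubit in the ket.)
0.6687|000⟩ - 0.6946|001⟩ + 0.158i|010⟩ - 0.2129|110⟩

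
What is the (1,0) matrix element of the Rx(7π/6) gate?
-0.9659i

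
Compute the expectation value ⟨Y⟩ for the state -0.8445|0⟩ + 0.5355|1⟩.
0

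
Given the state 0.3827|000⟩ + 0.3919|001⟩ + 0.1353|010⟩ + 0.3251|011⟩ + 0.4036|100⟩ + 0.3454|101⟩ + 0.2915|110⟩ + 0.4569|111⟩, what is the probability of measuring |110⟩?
0.08497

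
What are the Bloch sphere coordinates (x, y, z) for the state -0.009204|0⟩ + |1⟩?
(-0.01841, 0, -0.9999)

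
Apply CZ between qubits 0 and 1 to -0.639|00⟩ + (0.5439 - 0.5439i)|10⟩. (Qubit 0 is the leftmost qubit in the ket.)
-0.639|00⟩ + (0.5439 - 0.5439i)|10⟩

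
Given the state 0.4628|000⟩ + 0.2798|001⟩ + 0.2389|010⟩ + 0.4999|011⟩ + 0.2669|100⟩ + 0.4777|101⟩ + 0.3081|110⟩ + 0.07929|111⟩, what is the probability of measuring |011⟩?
0.2499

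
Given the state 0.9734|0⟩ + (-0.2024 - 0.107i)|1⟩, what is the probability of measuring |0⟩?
0.9475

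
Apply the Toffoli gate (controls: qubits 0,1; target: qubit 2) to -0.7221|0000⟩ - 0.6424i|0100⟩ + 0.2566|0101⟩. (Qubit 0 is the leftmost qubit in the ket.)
-0.7221|0000⟩ - 0.6424i|0100⟩ + 0.2566|0101⟩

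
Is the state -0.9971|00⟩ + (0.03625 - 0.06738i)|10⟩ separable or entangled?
Separable

Writing the state as a|00⟩ + b|01⟩ + c|10⟩ + d|11⟩, it is a product state iff ad − bc = 0.
Here (a, b, c, d) = (-0.9971, 0, (0.03625 - 0.06738i), 0): ad − bc = (-0.9971)(0) − (0)(0.03625 - 0.06738i) = 0, so the state is separable.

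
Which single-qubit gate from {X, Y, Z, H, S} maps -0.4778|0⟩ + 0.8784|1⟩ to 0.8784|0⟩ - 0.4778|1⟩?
X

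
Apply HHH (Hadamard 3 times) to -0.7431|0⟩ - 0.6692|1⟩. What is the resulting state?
-0.9986|0⟩ - 0.05226|1⟩

H² = I, so H^3 = H: a single Hadamard. With (a, b) = (-0.7431, -0.6692), H gives ((a + b)/√2, (a − b)/√2) = (-0.9986, -0.05226).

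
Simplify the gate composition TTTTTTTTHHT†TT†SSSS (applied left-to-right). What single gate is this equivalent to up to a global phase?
T†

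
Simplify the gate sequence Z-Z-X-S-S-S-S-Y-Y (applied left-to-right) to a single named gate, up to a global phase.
X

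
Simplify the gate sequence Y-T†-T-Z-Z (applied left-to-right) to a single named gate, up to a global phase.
Y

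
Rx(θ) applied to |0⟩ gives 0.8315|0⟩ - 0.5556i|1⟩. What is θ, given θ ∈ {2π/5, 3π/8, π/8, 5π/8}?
3π/8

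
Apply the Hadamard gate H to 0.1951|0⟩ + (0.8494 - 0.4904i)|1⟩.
(0.7386 - 0.3468i)|0⟩ + (-0.4627 + 0.3468i)|1⟩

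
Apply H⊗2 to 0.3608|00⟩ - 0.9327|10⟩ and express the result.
-0.286|00⟩ - 0.286|01⟩ + 0.6468|10⟩ + 0.6468|11⟩

H⊗2 gives amp(|y⟩) = (1/2) Σ_x (−1)^(x·y) amp(|x⟩), where x·y is the number of positions in which both x and y have a 1.
|00⟩: (0.3608 - 0.9327)/2 = -0.286
|01⟩: (0.3608 - 0.9327)/2 = -0.286
|10⟩: (0.3608 + 0.9327)/2 = 0.6468
|11⟩: (0.3608 + 0.9327)/2 = 0.6468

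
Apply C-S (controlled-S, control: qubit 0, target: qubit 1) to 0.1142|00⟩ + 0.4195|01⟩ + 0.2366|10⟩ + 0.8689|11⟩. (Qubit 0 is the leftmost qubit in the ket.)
0.1142|00⟩ + 0.4195|01⟩ + 0.2366|10⟩ + 0.8689i|11⟩

C-S leaves the control-|0⟩ kets |00⟩, |01⟩ unchanged and applies S to qubit 1 on the control-|1⟩ pair (|10⟩, |11⟩).
S = [[1, 0], [0, i]].
With a = amp(|10⟩) = 0.2366 and b = amp(|11⟩) = 0.8689:
new amp(|10⟩) = (1)·a = 0.2366
new amp(|11⟩) = (i)·b = 0.8689i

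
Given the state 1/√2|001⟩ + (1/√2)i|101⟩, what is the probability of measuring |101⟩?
1/2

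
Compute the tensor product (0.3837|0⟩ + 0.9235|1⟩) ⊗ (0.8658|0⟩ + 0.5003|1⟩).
0.3322|00⟩ + 0.192|01⟩ + 0.7996|10⟩ + 0.462|11⟩

amp(|b₁b₂…⟩) = product of the factor amplitudes for bits b₁, b₂, …; only kets whose every factor amplitude is nonzero survive.
|00⟩: (0.3837)(0.8658) = 0.3322
|01⟩: (0.3837)(0.5003) = 0.192
|10⟩: (0.9235)(0.8658) = 0.7996
|11⟩: (0.9235)(0.5003) = 0.462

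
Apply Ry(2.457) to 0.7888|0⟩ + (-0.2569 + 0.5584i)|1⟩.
(0.5068 - 0.526i)|0⟩ + (0.6568 + 0.1874i)|1⟩

Ry(2.457) = [[cos(θ/2), −sin(θ/2)], [sin(θ/2), cos(θ/2)]]; θ = 2.457, cos(θ/2) ≈ 0.335651, sin(θ/2) ≈ 0.941986.
With a = amp(|0⟩) = 0.7888 and b = amp(|1⟩) = (-0.2569 + 0.5584i):
new amp(|0⟩) = (0.335651)·a + (-0.941986)·b = (0.5068 - 0.526i)
new amp(|1⟩) = (0.941986)·a + (0.335651)·b = (0.6568 + 0.1874i)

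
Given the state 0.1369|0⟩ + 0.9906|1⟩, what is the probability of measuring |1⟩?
0.9813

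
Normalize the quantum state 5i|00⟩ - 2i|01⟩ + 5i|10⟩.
0.6804i|00⟩ - 0.2722i|01⟩ + 0.6804i|10⟩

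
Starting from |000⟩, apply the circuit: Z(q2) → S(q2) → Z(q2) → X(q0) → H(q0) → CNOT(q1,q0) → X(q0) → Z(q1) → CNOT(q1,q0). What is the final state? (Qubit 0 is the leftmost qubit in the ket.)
-1/√2|000⟩ + 1/√2|100⟩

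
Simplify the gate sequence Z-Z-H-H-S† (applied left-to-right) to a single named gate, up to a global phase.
S†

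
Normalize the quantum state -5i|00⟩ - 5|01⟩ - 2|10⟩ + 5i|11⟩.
-0.5625i|00⟩ - 0.5625|01⟩ - 0.225|10⟩ + 0.5625i|11⟩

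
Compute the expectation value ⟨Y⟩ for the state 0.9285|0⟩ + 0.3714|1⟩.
0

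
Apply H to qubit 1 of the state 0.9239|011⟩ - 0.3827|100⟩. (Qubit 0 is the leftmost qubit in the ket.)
0.6533|001⟩ - 0.6533|011⟩ - 0.2706|100⟩ - 0.2706|110⟩

H on qubit 1 mixes each pair of kets that differ only in qubit 1: amplitudes (a, b) of (|…0…⟩, |…1…⟩) become ((a + b)/√2, (a − b)/√2). Kets absent from the input have amplitude 0.
(|001⟩, |011⟩): (a, b) = (0, 0.9239) → (0.6533, -0.6533)
(|100⟩, |110⟩): (a, b) = (-0.3827, 0) → (-0.2706, -0.2706)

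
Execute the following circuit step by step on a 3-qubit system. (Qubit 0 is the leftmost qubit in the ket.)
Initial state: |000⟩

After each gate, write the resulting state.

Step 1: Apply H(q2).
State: 1/√2|000⟩ + 1/√2|001⟩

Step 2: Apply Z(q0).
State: 1/√2|000⟩ + 1/√2|001⟩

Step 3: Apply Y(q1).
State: (1/√2)i|010⟩ + (1/√2)i|011⟩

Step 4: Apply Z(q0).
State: (1/√2)i|010⟩ + (1/√2)i|011⟩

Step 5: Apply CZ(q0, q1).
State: (1/√2)i|010⟩ + (1/√2)i|011⟩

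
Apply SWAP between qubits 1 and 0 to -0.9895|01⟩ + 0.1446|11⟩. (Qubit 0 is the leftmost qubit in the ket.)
-0.9895|10⟩ + 0.1446|11⟩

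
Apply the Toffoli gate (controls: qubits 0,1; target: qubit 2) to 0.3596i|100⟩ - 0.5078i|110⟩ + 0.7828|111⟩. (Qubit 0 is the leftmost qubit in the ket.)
0.3596i|100⟩ + 0.7828|110⟩ - 0.5078i|111⟩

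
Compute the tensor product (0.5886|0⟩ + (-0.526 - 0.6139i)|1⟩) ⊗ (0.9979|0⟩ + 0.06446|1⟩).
0.5874|00⟩ + 0.03794|01⟩ + (-0.5249 - 0.6126i)|10⟩ + (-0.03391 - 0.03957i)|11⟩

amp(|b₁b₂…⟩) = product of the factor amplitudes for bits b₁, b₂, …; only kets whose every factor amplitude is nonzero survive.
|00⟩: (0.5886)(0.9979) = 0.5874
|01⟩: (0.5886)(0.06446) = 0.03794
|10⟩: (-0.526 - 0.6139i)(0.9979) = (-0.5249 - 0.6126i)
|11⟩: (-0.526 - 0.6139i)(0.06446) = (-0.03391 - 0.03957i)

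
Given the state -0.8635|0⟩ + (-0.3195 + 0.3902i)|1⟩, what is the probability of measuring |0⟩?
0.7456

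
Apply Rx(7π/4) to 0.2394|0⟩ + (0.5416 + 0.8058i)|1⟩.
(0.08719 - 0.2073i)|0⟩ + (-0.5004 - 0.8361i)|1⟩

Rx(7π/4) = [[cos(θ/2), −i·sin(θ/2)], [−i·sin(θ/2), cos(θ/2)]]; θ = 7π/4, cos(θ/2) ≈ -0.92388, sin(θ/2) ≈ 0.382683.
With a = amp(|0⟩) = 0.2394 and b = amp(|1⟩) = (0.5416 + 0.8058i):
new amp(|0⟩) = (-0.92388)·a + (-0.382683i)·b = (0.08719 - 0.2073i)
new amp(|1⟩) = (-0.382683i)·a + (-0.92388)·b = (-0.5004 - 0.8361i)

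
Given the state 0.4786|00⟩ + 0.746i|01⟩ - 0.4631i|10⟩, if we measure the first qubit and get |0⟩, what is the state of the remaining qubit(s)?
0.54|0⟩ + 0.8417i|1⟩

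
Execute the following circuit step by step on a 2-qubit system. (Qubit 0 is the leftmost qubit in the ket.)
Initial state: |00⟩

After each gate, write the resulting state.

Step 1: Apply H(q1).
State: 1/√2|00⟩ + 1/√2|01⟩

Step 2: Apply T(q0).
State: 1/√2|00⟩ + 1/√2|01⟩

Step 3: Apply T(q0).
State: 1/√2|00⟩ + 1/√2|01⟩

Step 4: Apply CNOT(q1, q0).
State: 1/√2|00⟩ + 1/√2|11⟩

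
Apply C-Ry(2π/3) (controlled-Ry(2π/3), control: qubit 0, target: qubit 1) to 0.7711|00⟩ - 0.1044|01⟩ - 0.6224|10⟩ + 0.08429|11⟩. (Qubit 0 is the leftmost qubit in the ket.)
0.7711|00⟩ - 0.1044|01⟩ - 0.3842|10⟩ - 0.4969|11⟩

C-Ry(2π/3) leaves the control-|0⟩ kets |00⟩, |01⟩ unchanged and applies Ry(2π/3) to qubit 1 on the control-|1⟩ pair (|10⟩, |11⟩).
Ry(2π/3) = [[cos(θ/2), −sin(θ/2)], [sin(θ/2), cos(θ/2)]]; θ = 2π/3, cos(θ/2) ≈ 0.5, sin(θ/2) ≈ 0.866025.
With a = amp(|10⟩) = -0.6224 and b = amp(|11⟩) = 0.08429:
new amp(|10⟩) = (0.5)·a + (-0.866025)·b = -0.3842
new amp(|11⟩) = (0.866025)·a + (0.5)·b = -0.4969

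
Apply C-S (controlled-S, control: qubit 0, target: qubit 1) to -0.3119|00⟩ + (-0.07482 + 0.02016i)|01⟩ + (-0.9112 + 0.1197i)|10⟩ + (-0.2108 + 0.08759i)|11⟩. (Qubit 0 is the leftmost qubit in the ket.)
-0.3119|00⟩ + (-0.07482 + 0.02016i)|01⟩ + (-0.9112 + 0.1197i)|10⟩ + (-0.08759 - 0.2108i)|11⟩

C-S leaves the control-|0⟩ kets |00⟩, |01⟩ unchanged and applies S to qubit 1 on the control-|1⟩ pair (|10⟩, |11⟩).
S = [[1, 0], [0, i]].
With a = amp(|10⟩) = (-0.9112 + 0.1197i) and b = amp(|11⟩) = (-0.2108 + 0.08759i):
new amp(|10⟩) = (1)·a = (-0.9112 + 0.1197i)
new amp(|11⟩) = (i)·b = (-0.08759 - 0.2108i)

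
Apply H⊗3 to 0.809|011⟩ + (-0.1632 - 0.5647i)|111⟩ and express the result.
(0.2283 - 0.1997i)|000⟩ + (-0.2283 + 0.1997i)|001⟩ + (-0.2283 + 0.1997i)|010⟩ + (0.2283 - 0.1997i)|011⟩ + (0.3437 + 0.1997i)|100⟩ + (-0.3437 - 0.1997i)|101⟩ + (-0.3437 - 0.1997i)|110⟩ + (0.3437 + 0.1997i)|111⟩

H⊗3 gives amp(|y⟩) = (1/2√2) Σ_x (−1)^(x·y) amp(|x⟩), where x·y is the number of positions in which both x and y have a 1.
|000⟩: (0.809 + (-0.1632 - 0.5647i))/(2√2) = (0.2283 - 0.1997i)
|001⟩: (-0.809 - (-0.1632 - 0.5647i))/(2√2) = (-0.2283 + 0.1997i)
|010⟩: (-0.809 - (-0.1632 - 0.5647i))/(2√2) = (-0.2283 + 0.1997i)
|011⟩: (0.809 + (-0.1632 - 0.5647i))/(2√2) = (0.2283 - 0.1997i)
|100⟩: (0.809 - (-0.1632 - 0.5647i))/(2√2) = (0.3437 + 0.1997i)
|101⟩: (-0.809 + (-0.1632 - 0.5647i))/(2√2) = (-0.3437 - 0.1997i)
|110⟩: (-0.809 + (-0.1632 - 0.5647i))/(2√2) = (-0.3437 - 0.1997i)
|111⟩: (0.809 - (-0.1632 - 0.5647i))/(2√2) = (0.3437 + 0.1997i)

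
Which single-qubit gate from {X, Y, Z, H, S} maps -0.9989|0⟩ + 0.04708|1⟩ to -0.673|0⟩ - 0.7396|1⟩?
H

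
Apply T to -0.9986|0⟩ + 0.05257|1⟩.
-0.9986|0⟩ + (0.03717 + 0.03717i)|1⟩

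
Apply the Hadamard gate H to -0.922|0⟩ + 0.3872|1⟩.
-0.3782|0⟩ - 0.9257|1⟩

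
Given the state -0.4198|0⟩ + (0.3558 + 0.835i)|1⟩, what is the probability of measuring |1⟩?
0.8238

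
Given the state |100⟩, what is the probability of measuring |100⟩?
1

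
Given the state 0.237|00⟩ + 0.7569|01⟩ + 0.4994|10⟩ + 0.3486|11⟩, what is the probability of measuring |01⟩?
0.5729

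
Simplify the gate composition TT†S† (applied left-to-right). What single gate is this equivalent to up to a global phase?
S†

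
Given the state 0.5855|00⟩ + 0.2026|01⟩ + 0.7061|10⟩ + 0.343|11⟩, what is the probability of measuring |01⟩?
0.04105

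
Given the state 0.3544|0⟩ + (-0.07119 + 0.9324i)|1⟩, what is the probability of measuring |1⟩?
0.8744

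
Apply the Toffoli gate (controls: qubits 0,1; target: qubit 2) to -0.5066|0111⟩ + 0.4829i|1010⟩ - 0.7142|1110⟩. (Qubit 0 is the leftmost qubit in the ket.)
-0.5066|0111⟩ + 0.4829i|1010⟩ - 0.7142|1100⟩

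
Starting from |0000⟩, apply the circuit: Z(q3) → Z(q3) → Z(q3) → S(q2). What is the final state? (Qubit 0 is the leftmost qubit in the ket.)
|0000⟩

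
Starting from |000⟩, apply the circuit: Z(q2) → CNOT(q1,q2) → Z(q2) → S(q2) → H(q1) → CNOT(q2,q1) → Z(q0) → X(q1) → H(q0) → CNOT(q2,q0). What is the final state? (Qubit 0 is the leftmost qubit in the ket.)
1/2|000⟩ + 1/2|010⟩ + 1/2|100⟩ + 1/2|110⟩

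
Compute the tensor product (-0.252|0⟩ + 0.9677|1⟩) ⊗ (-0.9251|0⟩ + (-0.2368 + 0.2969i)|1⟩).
0.2331|00⟩ + (0.05967 - 0.07482i)|01⟩ - 0.8952|10⟩ + (-0.2292 + 0.2873i)|11⟩

amp(|b₁b₂…⟩) = product of the factor amplitudes for bits b₁, b₂, …; only kets whose every factor amplitude is nonzero survive.
|00⟩: (-0.252)(-0.9251) = 0.2331
|01⟩: (-0.252)(-0.2368 + 0.2969i) = (0.05967 - 0.07482i)
|10⟩: (0.9677)(-0.9251) = -0.8952
|11⟩: (0.9677)(-0.2368 + 0.2969i) = (-0.2292 + 0.2873i)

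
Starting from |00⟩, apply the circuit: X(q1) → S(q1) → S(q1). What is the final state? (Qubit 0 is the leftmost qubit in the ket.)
-|01⟩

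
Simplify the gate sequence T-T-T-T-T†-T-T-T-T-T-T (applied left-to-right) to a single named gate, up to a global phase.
T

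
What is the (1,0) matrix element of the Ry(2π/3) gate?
0.866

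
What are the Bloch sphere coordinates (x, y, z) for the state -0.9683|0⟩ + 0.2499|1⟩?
(-0.484, 0, 0.8752)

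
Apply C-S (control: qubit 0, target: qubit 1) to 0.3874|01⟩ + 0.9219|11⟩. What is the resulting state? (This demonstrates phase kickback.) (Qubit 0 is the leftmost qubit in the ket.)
0.3874|01⟩ + 0.9219i|11⟩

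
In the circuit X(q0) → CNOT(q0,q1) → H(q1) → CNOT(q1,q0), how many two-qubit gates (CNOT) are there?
2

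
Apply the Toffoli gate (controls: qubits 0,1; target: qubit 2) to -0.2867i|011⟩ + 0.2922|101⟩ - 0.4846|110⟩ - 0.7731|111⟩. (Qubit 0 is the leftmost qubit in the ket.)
-0.2867i|011⟩ + 0.2922|101⟩ - 0.7731|110⟩ - 0.4846|111⟩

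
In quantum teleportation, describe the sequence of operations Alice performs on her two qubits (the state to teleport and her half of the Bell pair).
CNOT (state → Bell), then H on state qubit, then measure both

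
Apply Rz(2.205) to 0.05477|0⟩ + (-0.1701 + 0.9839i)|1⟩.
(0.02472 - 0.04887i)|0⟩ + (-0.9547 + 0.2923i)|1⟩

Rz(2.205) = [[e^(−iθ/2), 0], [0, e^(iθ/2)]] with e^(±iθ/2) = cos(θ/2) ± i·sin(θ/2); θ = 2.205, cos(θ/2) ≈ 0.451367, sin(θ/2) ≈ 0.892339.
With a = amp(|0⟩) = 0.05477 and b = amp(|1⟩) = (-0.1701 + 0.9839i):
new amp(|0⟩) = (0.451367 - 0.892339i)·a = (0.02472 - 0.04887i)
new amp(|1⟩) = (0.451367 + 0.892339i)·b = (-0.9547 + 0.2923i)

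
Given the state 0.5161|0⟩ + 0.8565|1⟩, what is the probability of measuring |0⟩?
0.2664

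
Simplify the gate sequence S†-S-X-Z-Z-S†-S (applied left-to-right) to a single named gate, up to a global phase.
X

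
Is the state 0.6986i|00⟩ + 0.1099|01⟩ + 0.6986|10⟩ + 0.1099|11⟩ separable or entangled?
Entangled

Writing the state as a|00⟩ + b|01⟩ + c|10⟩ + d|11⟩, it is a product state iff ad − bc = 0.
Here (a, b, c, d) = (0.6986i, 0.1099, 0.6986, 0.1099): ad − bc = (0.6986i)(0.1099) − (0.1099)(0.6986) = (-0.07678 + 0.07678i) ≠ 0, so the state is entangled.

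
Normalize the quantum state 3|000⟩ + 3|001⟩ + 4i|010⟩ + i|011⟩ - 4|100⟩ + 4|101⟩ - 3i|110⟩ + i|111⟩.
0.3419|000⟩ + 0.3419|001⟩ + 0.4558i|010⟩ + 0.114i|011⟩ - 0.4558|100⟩ + 0.4558|101⟩ - 0.3419i|110⟩ + 0.114i|111⟩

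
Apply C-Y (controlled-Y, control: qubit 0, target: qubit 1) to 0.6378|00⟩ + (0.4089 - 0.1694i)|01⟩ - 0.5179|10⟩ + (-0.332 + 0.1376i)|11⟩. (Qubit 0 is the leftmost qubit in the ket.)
0.6378|00⟩ + (0.4089 - 0.1694i)|01⟩ + (0.1376 + 0.332i)|10⟩ - 0.5179i|11⟩

C-Y leaves the control-|0⟩ kets |00⟩, |01⟩ unchanged and applies Y to qubit 1 on the control-|1⟩ pair (|10⟩, |11⟩).
Y = [[0, -i], [i, 0]].
With a = amp(|10⟩) = -0.5179 and b = amp(|11⟩) = (-0.332 + 0.1376i):
new amp(|10⟩) = (-i)·b = (0.1376 + 0.332i)
new amp(|11⟩) = (i)·a = -0.5179i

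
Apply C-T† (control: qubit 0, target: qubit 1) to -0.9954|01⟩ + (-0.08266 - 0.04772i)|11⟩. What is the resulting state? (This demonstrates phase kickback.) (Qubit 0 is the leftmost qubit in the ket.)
-0.9954|01⟩ + (-0.09219 + 0.02471i)|11⟩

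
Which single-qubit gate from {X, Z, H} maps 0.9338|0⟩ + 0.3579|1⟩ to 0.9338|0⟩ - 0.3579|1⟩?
Z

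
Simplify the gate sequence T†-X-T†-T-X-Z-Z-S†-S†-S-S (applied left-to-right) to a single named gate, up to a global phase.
T†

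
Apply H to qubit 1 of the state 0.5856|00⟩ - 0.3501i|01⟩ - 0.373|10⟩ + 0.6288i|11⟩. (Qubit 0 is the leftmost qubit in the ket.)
(0.4141 - 0.2476i)|00⟩ + (0.4141 + 0.2476i)|01⟩ + (-0.2638 + 0.4446i)|10⟩ + (-0.2638 - 0.4446i)|11⟩

H on qubit 1 mixes each pair of kets that differ only in qubit 1: amplitudes (a, b) of (|…0…⟩, |…1…⟩) become ((a + b)/√2, (a − b)/√2). Kets absent from the input have amplitude 0.
(|00⟩, |01⟩): (a, b) = (0.5856, -0.3501i) → ((0.4141 - 0.2476i), (0.4141 + 0.2476i))
(|10⟩, |11⟩): (a, b) = (-0.373, 0.6288i) → ((-0.2638 + 0.4446i), (-0.2638 - 0.4446i))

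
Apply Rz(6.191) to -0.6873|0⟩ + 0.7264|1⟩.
(0.6866 + 0.03167i)|0⟩ + (-0.7256 + 0.03347i)|1⟩

Rz(6.191) = [[e^(−iθ/2), 0], [0, e^(iθ/2)]] with e^(±iθ/2) = cos(θ/2) ± i·sin(θ/2); θ = 6.191, cos(θ/2) ≈ -0.998938, sin(θ/2) ≈ 0.0460763.
With a = amp(|0⟩) = -0.6873 and b = amp(|1⟩) = 0.7264:
new amp(|0⟩) = (-0.998938 - 0.0460763i)·a = (0.6866 + 0.03167i)
new amp(|1⟩) = (-0.998938 + 0.0460763i)·b = (-0.7256 + 0.03347i)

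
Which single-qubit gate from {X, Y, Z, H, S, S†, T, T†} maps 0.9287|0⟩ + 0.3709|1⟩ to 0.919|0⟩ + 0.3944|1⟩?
H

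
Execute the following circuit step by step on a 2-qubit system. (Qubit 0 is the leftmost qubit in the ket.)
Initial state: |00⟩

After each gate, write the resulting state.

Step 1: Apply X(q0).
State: |10⟩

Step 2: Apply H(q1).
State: 1/√2|10⟩ + 1/√2|11⟩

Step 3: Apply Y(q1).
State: -(1/√2)i|10⟩ + (1/√2)i|11⟩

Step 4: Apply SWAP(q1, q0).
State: -(1/√2)i|01⟩ + (1/√2)i|11⟩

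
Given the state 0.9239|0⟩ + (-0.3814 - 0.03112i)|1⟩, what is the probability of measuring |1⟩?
0.1464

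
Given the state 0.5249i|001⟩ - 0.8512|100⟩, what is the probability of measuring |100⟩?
0.7245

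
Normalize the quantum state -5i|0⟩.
-i|0⟩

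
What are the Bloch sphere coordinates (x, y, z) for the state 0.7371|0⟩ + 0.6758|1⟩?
(0.9963, 0, 0.08661)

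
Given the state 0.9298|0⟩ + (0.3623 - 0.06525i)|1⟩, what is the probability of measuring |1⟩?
0.1355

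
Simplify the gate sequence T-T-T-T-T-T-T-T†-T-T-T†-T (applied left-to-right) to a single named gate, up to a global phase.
I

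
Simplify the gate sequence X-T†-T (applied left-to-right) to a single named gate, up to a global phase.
X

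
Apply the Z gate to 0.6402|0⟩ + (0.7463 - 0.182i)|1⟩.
0.6402|0⟩ + (-0.7463 + 0.182i)|1⟩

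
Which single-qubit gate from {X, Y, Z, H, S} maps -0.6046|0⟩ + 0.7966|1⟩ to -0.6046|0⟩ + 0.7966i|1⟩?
S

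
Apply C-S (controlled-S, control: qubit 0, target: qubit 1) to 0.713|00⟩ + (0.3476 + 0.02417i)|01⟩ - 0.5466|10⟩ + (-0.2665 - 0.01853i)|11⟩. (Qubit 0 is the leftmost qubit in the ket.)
0.713|00⟩ + (0.3476 + 0.02417i)|01⟩ - 0.5466|10⟩ + (0.01853 - 0.2665i)|11⟩

C-S leaves the control-|0⟩ kets |00⟩, |01⟩ unchanged and applies S to qubit 1 on the control-|1⟩ pair (|10⟩, |11⟩).
S = [[1, 0], [0, i]].
With a = amp(|10⟩) = -0.5466 and b = amp(|11⟩) = (-0.2665 - 0.01853i):
new amp(|10⟩) = (1)·a = -0.5466
new amp(|11⟩) = (i)·b = (0.01853 - 0.2665i)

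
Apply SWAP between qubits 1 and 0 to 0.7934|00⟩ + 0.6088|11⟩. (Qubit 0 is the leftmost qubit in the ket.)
0.7934|00⟩ + 0.6088|11⟩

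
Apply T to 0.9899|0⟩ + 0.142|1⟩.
0.9899|0⟩ + (0.1004 + 0.1004i)|1⟩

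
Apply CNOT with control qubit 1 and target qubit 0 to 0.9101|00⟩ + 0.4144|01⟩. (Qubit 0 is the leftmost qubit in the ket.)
0.9101|00⟩ + 0.4144|11⟩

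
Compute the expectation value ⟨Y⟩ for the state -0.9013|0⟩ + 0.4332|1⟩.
0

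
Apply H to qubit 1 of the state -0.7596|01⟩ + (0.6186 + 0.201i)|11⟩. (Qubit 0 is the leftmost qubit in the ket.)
-0.5371|00⟩ + 0.5371|01⟩ + (0.4374 + 0.1421i)|10⟩ + (-0.4374 - 0.1421i)|11⟩

H on qubit 1 mixes each pair of kets that differ only in qubit 1: amplitudes (a, b) of (|…0…⟩, |…1…⟩) become ((a + b)/√2, (a − b)/√2). Kets absent from the input have amplitude 0.
(|00⟩, |01⟩): (a, b) = (0, -0.7596) → (-0.5371, 0.5371)
(|10⟩, |11⟩): (a, b) = (0, (0.6186 + 0.201i)) → ((0.4374 + 0.1421i), (-0.4374 - 0.1421i))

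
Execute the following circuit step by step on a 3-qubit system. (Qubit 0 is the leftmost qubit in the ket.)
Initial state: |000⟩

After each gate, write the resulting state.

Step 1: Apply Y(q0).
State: i|100⟩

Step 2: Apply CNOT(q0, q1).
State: i|110⟩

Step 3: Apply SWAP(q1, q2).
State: i|101⟩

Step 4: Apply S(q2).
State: -|101⟩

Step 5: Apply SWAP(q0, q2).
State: -|101⟩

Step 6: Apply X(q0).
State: -|001⟩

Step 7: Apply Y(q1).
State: -i|011⟩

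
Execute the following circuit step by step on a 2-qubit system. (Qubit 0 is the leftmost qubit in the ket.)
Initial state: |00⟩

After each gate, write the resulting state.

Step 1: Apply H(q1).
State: 1/√2|00⟩ + 1/√2|01⟩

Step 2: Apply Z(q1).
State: 1/√2|00⟩ - 1/√2|01⟩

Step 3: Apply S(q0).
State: 1/√2|00⟩ - 1/√2|01⟩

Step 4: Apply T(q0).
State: 1/√2|00⟩ - 1/√2|01⟩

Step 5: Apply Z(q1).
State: 1/√2|00⟩ + 1/√2|01⟩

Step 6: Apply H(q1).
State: |00⟩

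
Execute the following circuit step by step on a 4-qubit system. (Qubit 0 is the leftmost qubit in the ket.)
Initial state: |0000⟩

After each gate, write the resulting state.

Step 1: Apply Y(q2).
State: i|0010⟩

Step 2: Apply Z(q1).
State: i|0010⟩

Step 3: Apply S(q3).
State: i|0010⟩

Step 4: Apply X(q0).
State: i|1010⟩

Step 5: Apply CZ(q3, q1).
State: i|1010⟩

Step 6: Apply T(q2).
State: (-1/√2 + (1/√2)i)|1010⟩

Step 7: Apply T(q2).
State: -|1010⟩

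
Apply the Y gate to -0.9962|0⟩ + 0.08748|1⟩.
-0.08748i|0⟩ - 0.9962i|1⟩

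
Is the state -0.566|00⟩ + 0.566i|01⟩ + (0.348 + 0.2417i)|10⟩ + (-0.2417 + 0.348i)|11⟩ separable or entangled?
Entangled

Writing the state as a|00⟩ + b|01⟩ + c|10⟩ + d|11⟩, it is a product state iff ad − bc = 0.
Here (a, b, c, d) = (-0.566, 0.566i, (0.348 + 0.2417i), (-0.2417 + 0.348i)): ad − bc = (-0.566)(-0.2417 + 0.348i) − (0.566i)(0.348 + 0.2417i) = (0.2736 - 0.3939i) ≠ 0, so the state is entangled.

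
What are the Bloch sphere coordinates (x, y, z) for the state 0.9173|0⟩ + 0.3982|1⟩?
(0.7305, 0, 0.6829)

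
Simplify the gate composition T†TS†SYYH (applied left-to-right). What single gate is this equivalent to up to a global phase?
H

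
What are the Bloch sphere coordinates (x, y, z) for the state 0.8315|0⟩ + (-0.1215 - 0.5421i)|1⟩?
(-0.2021, -0.9015, 0.3828)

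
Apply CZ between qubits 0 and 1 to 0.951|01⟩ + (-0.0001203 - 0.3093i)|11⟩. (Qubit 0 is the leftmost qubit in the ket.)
0.951|01⟩ + (0.0001203 + 0.3093i)|11⟩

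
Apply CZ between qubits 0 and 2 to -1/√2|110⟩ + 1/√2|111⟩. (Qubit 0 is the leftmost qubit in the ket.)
-1/√2|110⟩ - 1/√2|111⟩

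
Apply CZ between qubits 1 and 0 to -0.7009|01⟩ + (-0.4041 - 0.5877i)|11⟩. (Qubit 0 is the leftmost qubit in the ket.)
-0.7009|01⟩ + (0.4041 + 0.5877i)|11⟩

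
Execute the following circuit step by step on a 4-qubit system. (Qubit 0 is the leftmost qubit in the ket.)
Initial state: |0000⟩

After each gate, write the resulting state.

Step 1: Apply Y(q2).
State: i|0010⟩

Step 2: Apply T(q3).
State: i|0010⟩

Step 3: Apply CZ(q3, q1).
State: i|0010⟩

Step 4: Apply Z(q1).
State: i|0010⟩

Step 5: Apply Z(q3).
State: i|0010⟩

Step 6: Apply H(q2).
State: (1/√2)i|0000⟩ - (1/√2)i|0010⟩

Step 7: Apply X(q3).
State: (1/√2)i|0001⟩ - (1/√2)i|0011⟩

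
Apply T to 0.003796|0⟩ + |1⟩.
0.003796|0⟩ + (1/√2 + (1/√2)i)|1⟩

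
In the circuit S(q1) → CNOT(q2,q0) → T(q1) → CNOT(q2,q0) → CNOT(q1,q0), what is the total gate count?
5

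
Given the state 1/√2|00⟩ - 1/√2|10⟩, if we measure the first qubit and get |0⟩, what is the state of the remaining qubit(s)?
|0⟩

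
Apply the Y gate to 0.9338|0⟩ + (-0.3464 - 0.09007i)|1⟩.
(-0.09007 + 0.3464i)|0⟩ + 0.9338i|1⟩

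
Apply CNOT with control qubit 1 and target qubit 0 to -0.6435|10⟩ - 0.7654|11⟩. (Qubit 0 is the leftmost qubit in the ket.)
-0.7654|01⟩ - 0.6435|10⟩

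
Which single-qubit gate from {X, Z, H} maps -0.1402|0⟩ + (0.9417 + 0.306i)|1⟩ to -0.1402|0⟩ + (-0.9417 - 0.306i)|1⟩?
Z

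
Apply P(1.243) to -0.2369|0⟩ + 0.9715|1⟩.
-0.2369|0⟩ + (0.3128 + 0.9198i)|1⟩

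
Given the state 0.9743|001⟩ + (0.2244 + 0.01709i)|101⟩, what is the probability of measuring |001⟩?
0.9493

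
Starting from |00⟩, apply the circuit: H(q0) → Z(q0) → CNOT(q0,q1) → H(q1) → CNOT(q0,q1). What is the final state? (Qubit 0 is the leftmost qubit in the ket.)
1/2|00⟩ + 1/2|01⟩ + 1/2|10⟩ - 1/2|11⟩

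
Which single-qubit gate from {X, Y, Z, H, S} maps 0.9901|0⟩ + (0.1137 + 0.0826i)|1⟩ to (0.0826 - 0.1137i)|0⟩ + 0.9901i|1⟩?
Y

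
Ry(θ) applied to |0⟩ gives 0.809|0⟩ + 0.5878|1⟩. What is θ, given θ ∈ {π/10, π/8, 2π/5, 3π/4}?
2π/5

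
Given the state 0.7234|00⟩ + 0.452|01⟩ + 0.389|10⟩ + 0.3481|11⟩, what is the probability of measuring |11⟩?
0.1212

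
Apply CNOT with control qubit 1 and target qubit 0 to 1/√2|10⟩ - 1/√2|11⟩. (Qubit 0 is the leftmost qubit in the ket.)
-1/√2|01⟩ + 1/√2|10⟩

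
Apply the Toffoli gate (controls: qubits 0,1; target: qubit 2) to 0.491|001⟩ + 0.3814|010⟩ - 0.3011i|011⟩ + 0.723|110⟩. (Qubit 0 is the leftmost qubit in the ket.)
0.491|001⟩ + 0.3814|010⟩ - 0.3011i|011⟩ + 0.723|111⟩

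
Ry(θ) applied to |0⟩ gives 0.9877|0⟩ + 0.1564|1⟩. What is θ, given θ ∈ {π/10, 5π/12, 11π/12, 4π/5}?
π/10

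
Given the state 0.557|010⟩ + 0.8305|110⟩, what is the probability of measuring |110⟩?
0.6897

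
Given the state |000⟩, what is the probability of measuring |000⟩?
1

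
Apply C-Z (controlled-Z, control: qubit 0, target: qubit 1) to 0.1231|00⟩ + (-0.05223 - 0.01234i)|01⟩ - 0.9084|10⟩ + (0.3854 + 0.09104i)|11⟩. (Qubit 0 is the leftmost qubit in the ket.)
0.1231|00⟩ + (-0.05223 - 0.01234i)|01⟩ - 0.9084|10⟩ + (-0.3854 - 0.09104i)|11⟩

C-Z leaves the control-|0⟩ kets |00⟩, |01⟩ unchanged and applies Z to qubit 1 on the control-|1⟩ pair (|10⟩, |11⟩).
Z = [[1, 0], [0, -1]].
With a = amp(|10⟩) = -0.9084 and b = amp(|11⟩) = (0.3854 + 0.09104i):
new amp(|10⟩) = (1)·a = -0.9084
new amp(|11⟩) = (-1)·b = (-0.3854 - 0.09104i)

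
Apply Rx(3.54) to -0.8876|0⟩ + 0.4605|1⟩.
(0.1756 - 0.4514i)|0⟩ + (-0.09113 + 0.87i)|1⟩

Rx(3.54) = [[cos(θ/2), −i·sin(θ/2)], [−i·sin(θ/2), cos(θ/2)]]; θ = 3.54, cos(θ/2) ≈ -0.197889, sin(θ/2) ≈ 0.980224.
With a = amp(|0⟩) = -0.8876 and b = amp(|1⟩) = 0.4605:
new amp(|0⟩) = (-0.197889)·a + (-0.980224i)·b = (0.1756 - 0.4514i)
new amp(|1⟩) = (-0.980224i)·a + (-0.197889)·b = (-0.09113 + 0.87i)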